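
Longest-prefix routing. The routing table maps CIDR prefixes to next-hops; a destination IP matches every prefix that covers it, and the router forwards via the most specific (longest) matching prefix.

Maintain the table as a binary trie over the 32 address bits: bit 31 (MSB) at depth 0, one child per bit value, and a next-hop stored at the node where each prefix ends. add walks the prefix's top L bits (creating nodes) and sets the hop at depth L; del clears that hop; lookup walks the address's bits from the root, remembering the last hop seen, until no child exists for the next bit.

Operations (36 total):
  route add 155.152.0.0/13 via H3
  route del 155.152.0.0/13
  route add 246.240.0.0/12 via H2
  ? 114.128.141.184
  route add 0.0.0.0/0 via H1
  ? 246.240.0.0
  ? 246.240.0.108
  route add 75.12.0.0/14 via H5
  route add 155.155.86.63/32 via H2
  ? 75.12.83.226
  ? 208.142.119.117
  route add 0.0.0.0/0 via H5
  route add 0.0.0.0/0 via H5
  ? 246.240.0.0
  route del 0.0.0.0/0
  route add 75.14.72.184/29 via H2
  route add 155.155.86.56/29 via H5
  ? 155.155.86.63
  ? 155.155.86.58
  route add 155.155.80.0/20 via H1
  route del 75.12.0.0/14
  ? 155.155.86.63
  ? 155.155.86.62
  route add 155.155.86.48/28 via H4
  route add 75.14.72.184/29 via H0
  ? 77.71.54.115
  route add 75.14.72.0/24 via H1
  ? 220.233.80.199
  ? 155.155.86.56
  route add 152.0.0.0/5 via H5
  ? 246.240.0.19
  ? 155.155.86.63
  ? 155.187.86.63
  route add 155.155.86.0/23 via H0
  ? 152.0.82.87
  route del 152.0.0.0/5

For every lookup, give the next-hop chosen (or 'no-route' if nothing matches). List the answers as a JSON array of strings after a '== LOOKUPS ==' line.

Apply in order:
  + 155.152.0.0/13 (H3) depth=13
  - 155.152.0.0/13 clear@13
  + 246.240.0.0/12 (H2) depth=12
  lookup 114.128.141.184: bits ε walk d0:- -> no-route
  + 0.0.0.0/0 (H1) depth=0
  lookup 246.240.0.0: bits 111101101111 walk d0:H1→d1:-→d2:-→d3:-→d4:-→d5:-→d6:-→d7:-→d8:-→d9:-→d10:-→d11:-→d12:H2 -> H2
  lookup 246.240.0.108: bits 111101101111 walk d0:H1→d1:-→d2:-→d3:-→d4:-→d5:-→d6:-→d7:-→d8:-→d9:-→d10:-→d11:-→d12:H2 -> H2
  + 75.12.0.0/14 (H5) depth=14
  + 155.155.86.63/32 (H2) depth=32
  lookup 75.12.83.226: bits 01001011000011 walk d0:H1→d1:-→d2:-→d3:-→d4:-→d5:-→d6:-→d7:-→d8:-→d9:-→d10:-→d11:-→d12:-→d13:-→d14:H5 -> H5
  lookup 208.142.119.117: bits 11 walk d0:H1→d1:-→d2:- -> H1
  + 0.0.0.0/0 (H5) depth=0
  + 0.0.0.0/0 (H5) depth=0
  lookup 246.240.0.0: bits 111101101111 walk d0:H5→d1:-→d2:-→d3:-→d4:-→d5:-→d6:-→d7:-→d8:-→d9:-→d10:-→d11:-→d12:H2 -> H2
  - 0.0.0.0/0 clear@0
  + 75.14.72.184/29 (H2) depth=29
  + 155.155.86.56/29 (H5) depth=29
  lookup 155.155.86.63: bits 10011011100110110101011000111111 walk d0:-→d1:-→d2:-→d3:-→d4:-→d5:-→d6:-→d7:-→d8:-→d9:-→d10:-→d11:-→d12:-→d13:-→d14:-→d15:-→d16:-→d17:-→d18:-→d19:-→d20:-→d21:-→d22:-→d23:-→d24:-→d25:-→d26:-→d27:-→d28:-→d29:H5→d30:-→d31:-→d32:H2 -> H2
  lookup 155.155.86.58: bits 10011011100110110101011000111 walk d0:-→d1:-→d2:-→d3:-→d4:-→d5:-→d6:-→d7:-→d8:-→d9:-→d10:-→d11:-→d12:-→d13:-→d14:-→d15:-→d16:-→d17:-→d18:-→d19:-→d20:-→d21:-→d22:-→d23:-→d24:-→d25:-→d26:-→d27:-→d28:-→d29:H5 -> H5
  + 155.155.80.0/20 (H1) depth=20
  - 75.12.0.0/14 clear@14
  lookup 155.155.86.63: bits 10011011100110110101011000111111 walk d0:-→d1:-→d2:-→d3:-→d4:-→d5:-→d6:-→d7:-→d8:-→d9:-→d10:-→d11:-→d12:-→d13:-→d14:-→d15:-→d16:-→d17:-→d18:-→d19:-→d20:H1→d21:-→d22:-→d23:-→d24:-→d25:-→d26:-→d27:-→d28:-→d29:H5→d30:-→d31:-→d32:H2 -> H2
  lookup 155.155.86.62: bits 1001101110011011010101100011111 walk d0:-→d1:-→d2:-→d3:-→d4:-→d5:-→d6:-→d7:-→d8:-→d9:-→d10:-→d11:-→d12:-→d13:-→d14:-→d15:-→d16:-→d17:-→d18:-→d19:-→d20:H1→d21:-→d22:-→d23:-→d24:-→d25:-→d26:-→d27:-→d28:-→d29:H5→d30:-→d31:- -> H5
  + 155.155.86.48/28 (H4) depth=28
  + 75.14.72.184/29 (H0) depth=29
  lookup 77.71.54.115: bits 01001 walk d0:-→d1:-→d2:-→d3:-→d4:-→d5:- -> no-route
  + 75.14.72.0/24 (H1) depth=24
  lookup 220.233.80.199: bits 11 walk d0:-→d1:-→d2:- -> no-route
  lookup 155.155.86.56: bits 10011011100110110101011000111 walk d0:-→d1:-→d2:-→d3:-→d4:-→d5:-→d6:-→d7:-→d8:-→d9:-→d10:-→d11:-→d12:-→d13:-→d14:-→d15:-→d16:-→d17:-→d18:-→d19:-→d20:H1→d21:-→d22:-→d23:-→d24:-→d25:-→d26:-→d27:-→d28:H4→d29:H5 -> H5
  + 152.0.0.0/5 (H5) depth=5
  lookup 246.240.0.19: bits 111101101111 walk d0:-→d1:-→d2:-→d3:-→d4:-→d5:-→d6:-→d7:-→d8:-→d9:-→d10:-→d11:-→d12:H2 -> H2
  lookup 155.155.86.63: bits 10011011100110110101011000111111 walk d0:-→d1:-→d2:-→d3:-→d4:-→d5:H5→d6:-→d7:-→d8:-→d9:-→d10:-→d11:-→d12:-→d13:-→d14:-→d15:-→d16:-→d17:-→d18:-→d19:-→d20:H1→d21:-→d22:-→d23:-→d24:-→d25:-→d26:-→d27:-→d28:H4→d29:H5→d30:-→d31:-→d32:H2 -> H2
  lookup 155.187.86.63: bits 1001101110 walk d0:-→d1:-→d2:-→d3:-→d4:-→d5:H5→d6:-→d7:-→d8:-→d9:-→d10:- -> H5
  + 155.155.86.0/23 (H0) depth=23
  lookup 152.0.82.87: bits 100110 walk d0:-→d1:-→d2:-→d3:-→d4:-→d5:H5→d6:- -> H5
  - 152.0.0.0/5 clear@5

== LOOKUPS ==
["no-route","H2","H2","H5","H1","H2","H2","H5","H2","H5","no-route","no-route","H5","H2","H2","H5","H5"]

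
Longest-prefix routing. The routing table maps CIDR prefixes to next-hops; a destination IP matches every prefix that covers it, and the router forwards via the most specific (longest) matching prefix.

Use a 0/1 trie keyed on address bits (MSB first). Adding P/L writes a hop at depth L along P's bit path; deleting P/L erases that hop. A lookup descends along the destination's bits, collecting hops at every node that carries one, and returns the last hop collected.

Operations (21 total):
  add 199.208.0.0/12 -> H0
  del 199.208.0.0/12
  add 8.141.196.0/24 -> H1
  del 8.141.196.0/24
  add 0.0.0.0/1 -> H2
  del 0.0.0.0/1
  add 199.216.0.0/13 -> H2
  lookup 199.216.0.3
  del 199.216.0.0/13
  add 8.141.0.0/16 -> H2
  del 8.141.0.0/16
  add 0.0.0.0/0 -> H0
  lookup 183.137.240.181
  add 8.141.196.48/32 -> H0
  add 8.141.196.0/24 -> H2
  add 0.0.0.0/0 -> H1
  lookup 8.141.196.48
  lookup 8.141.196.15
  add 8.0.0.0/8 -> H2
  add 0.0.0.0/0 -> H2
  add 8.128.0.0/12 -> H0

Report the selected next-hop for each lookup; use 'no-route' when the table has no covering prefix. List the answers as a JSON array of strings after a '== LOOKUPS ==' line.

Trace:
  add 199.208.0.0/12 -> H0 at depth 12
  - 199.208.0.0/12 clear@12
  add 8.141.196.0/24 -> H1 at depth 24
  - 8.141.196.0/24 clear@24
  add 0.0.0.0/1 -> H2 at depth 1
  - 0.0.0.0/1 clear@1
  add 199.216.0.0/13 -> H2 at depth 13
  lookup 199.216.0.3: bits 1100011111011 walk d0:-→d1:-→d2:-→d3:-→d4:-→d5:-→d6:-→d7:-→d8:-→d9:-→d10:-→d11:-→d12:-→d13:H2 -> H2
  - 199.216.0.0/13 clear@13
  add 8.141.0.0/16 -> H2 at depth 16
  - 8.141.0.0/16 clear@16
  add 0.0.0.0/0 -> H0 at depth 0
  lookup 183.137.240.181: bits 1 walk d0:H0→d1:- -> H0
  add 8.141.196.48/32 -> H0 at depth 32
  add 8.141.196.0/24 -> H2 at depth 24
  add 0.0.0.0/0 -> H1 at depth 0
  lookup 8.141.196.48: bits 00001000100011011100010000110000 walk d0:H1→d1:-→d2:-→d3:-→d4:-→d5:-→d6:-→d7:-→d8:-→d9:-→d10:-→d11:-→d12:-→d13:-→d14:-→d15:-→d16:-→d17:-→d18:-→d19:-→d20:-→d21:-→d22:-→d23:-→d24:H2→d25:-→d26:-→d27:-→d28:-→d29:-→d30:-→d31:-→d32:H0 -> H0
  lookup 8.141.196.15: bits 00001000100011011100010000 walk d0:H1→d1:-→d2:-→d3:-→d4:-→d5:-→d6:-→d7:-→d8:-→d9:-→d10:-→d11:-→d12:-→d13:-→d14:-→d15:-→d16:-→d17:-→d18:-→d19:-→d20:-→d21:-→d22:-→d23:-→d24:H2→d25:-→d26:- -> H2
  add 8.0.0.0/8 -> H2 at depth 8
  add 0.0.0.0/0 -> H2 at depth 0
  add 8.128.0.0/12 -> H0 at depth 12

== LOOKUPS ==
["H2","H0","H0","H2"]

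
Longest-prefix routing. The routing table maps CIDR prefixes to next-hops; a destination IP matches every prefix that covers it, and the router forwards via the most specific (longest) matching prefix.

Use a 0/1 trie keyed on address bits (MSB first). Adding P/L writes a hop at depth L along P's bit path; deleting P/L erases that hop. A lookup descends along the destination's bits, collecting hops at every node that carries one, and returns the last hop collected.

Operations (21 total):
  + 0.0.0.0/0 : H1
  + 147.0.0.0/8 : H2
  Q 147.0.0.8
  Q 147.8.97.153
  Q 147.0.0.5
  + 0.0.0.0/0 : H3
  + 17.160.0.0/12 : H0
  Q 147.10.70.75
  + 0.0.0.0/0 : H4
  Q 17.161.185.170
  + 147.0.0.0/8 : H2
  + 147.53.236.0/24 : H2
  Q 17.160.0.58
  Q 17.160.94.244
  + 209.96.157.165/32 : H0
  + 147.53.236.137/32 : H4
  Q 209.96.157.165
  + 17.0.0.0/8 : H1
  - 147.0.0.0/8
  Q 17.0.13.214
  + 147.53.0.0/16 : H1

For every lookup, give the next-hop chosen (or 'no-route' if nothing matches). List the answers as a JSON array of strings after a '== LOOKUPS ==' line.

Trace:
  + 0.0.0.0/0 (H1) depth=0
  + 147.0.0.0/8 (H2) depth=8
  lookup 147.0.0.8: bits 10010011 walk d0:H1→d1:-→d2:-→d3:-→d4:-→d5:-→d6:-→d7:-→d8:H2 -> H2
  lookup 147.8.97.153: bits 10010011 walk d0:H1→d1:-→d2:-→d3:-→d4:-→d5:-→d6:-→d7:-→d8:H2 -> H2
  lookup 147.0.0.5: bits 10010011 walk d0:H1→d1:-→d2:-→d3:-→d4:-→d5:-→d6:-→d7:-→d8:H2 -> H2
  + 0.0.0.0/0 (H3) depth=0
  + 17.160.0.0/12 (H0) depth=12
  lookup 147.10.70.75: bits 10010011 walk d0:H3→d1:-→d2:-→d3:-→d4:-→d5:-→d6:-→d7:-→d8:H2 -> H2
  + 0.0.0.0/0 (H4) depth=0
  lookup 17.161.185.170: bits 000100011010 walk d0:H4→d1:-→d2:-→d3:-→d4:-→d5:-→d6:-→d7:-→d8:-→d9:-→d10:-→d11:-→d12:H0 -> H0
  + 147.0.0.0/8 (H2) depth=8
  + 147.53.236.0/24 (H2) depth=24
  lookup 17.160.0.58: bits 000100011010 walk d0:H4→d1:-→d2:-→d3:-→d4:-→d5:-→d6:-→d7:-→d8:-→d9:-→d10:-→d11:-→d12:H0 -> H0
  lookup 17.160.94.244: bits 000100011010 walk d0:H4→d1:-→d2:-→d3:-→d4:-→d5:-→d6:-→d7:-→d8:-→d9:-→d10:-→d11:-→d12:H0 -> H0
  + 209.96.157.165/32 (H0) depth=32
  + 147.53.236.137/32 (H4) depth=32
  lookup 209.96.157.165: bits 11010001011000001001110110100101 walk d0:H4→d1:-→d2:-→d3:-→d4:-→d5:-→d6:-→d7:-→d8:-→d9:-→d10:-→d11:-→d12:-→d13:-→d14:-→d15:-→d16:-→d17:-→d18:-→d19:-→d20:-→d21:-→d22:-→d23:-→d24:-→d25:-→d26:-→d27:-→d28:-→d29:-→d30:-→d31:-→d32:H0 -> H0
  + 17.0.0.0/8 (H1) depth=8
  - 147.0.0.0/8 clear@8
  lookup 17.0.13.214: bits 00010001 walk d0:H4→d1:-→d2:-→d3:-→d4:-→d5:-→d6:-→d7:-→d8:H1 -> H1
  + 147.53.0.0/16 (H1) depth=16

== LOOKUPS ==
["H2","H2","H2","H2","H0","H0","H0","H0","H1"]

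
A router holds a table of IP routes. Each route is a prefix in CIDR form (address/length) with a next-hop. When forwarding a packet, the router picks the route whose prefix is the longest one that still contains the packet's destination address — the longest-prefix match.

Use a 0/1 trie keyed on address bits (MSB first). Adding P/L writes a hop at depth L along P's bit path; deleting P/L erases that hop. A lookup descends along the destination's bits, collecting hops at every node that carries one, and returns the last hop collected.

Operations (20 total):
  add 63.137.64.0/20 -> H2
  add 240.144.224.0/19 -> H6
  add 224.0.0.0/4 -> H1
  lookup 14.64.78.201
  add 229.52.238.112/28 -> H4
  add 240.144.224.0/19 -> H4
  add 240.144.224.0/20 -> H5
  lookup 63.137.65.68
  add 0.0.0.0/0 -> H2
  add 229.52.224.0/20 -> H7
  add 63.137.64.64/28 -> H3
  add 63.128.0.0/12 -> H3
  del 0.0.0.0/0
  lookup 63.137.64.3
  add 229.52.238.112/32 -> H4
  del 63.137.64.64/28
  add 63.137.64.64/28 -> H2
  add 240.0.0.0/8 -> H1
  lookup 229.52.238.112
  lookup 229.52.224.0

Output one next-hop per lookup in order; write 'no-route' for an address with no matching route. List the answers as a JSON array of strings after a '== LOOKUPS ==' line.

Apply in order:
  + 63.137.64.0/20 (H2) depth=20
  + 240.144.224.0/19 (H6) depth=19
  + 224.0.0.0/4 (H1) depth=4
  lookup 14.64.78.201: bits 00 walk d0:-→d1:-→d2:- -> no-route
  + 229.52.238.112/28 (H4) depth=28
  + 240.144.224.0/19 (H4) depth=19
  + 240.144.224.0/20 (H5) depth=20
  lookup 63.137.65.68: bits 00111111100010010100 walk d0:-→d1:-→d2:-→d3:-→d4:-→d5:-→d6:-→d7:-→d8:-→d9:-→d10:-→d11:-→d12:-→d13:-→d14:-→d15:-→d16:-→d17:-→d18:-→d19:-→d20:H2 -> H2
  + 0.0.0.0/0 (H2) depth=0
  + 229.52.224.0/20 (H7) depth=20
  + 63.137.64.64/28 (H3) depth=28
  + 63.128.0.0/12 (H3) depth=12
  - 0.0.0.0/0 clear@0
  lookup 63.137.64.3: bits 0011111110001001010000000 walk d0:-→d1:-→d2:-→d3:-→d4:-→d5:-→d6:-→d7:-→d8:-→d9:-→d10:-→d11:-→d12:H3→d13:-→d14:-→d15:-→d16:-→d17:-→d18:-→d19:-→d20:H2→d21:-→d22:-→d23:-→d24:-→d25:- -> H2
  + 229.52.238.112/32 (H4) depth=32
  - 63.137.64.64/28 clear@28
  + 63.137.64.64/28 (H2) depth=28
  + 240.0.0.0/8 (H1) depth=8
  lookup 229.52.238.112: bits 11100101001101001110111001110000 walk d0:-→d1:-→d2:-→d3:-→d4:H1→d5:-→d6:-→d7:-→d8:-→d9:-→d10:-→d11:-→d12:-→d13:-→d14:-→d15:-→d16:-→d17:-→d18:-→d19:-→d20:H7→d21:-→d22:-→d23:-→d24:-→d25:-→d26:-→d27:-→d28:H4→d29:-→d30:-→d31:-→d32:H4 -> H4
  lookup 229.52.224.0: bits 11100101001101001110 walk d0:-→d1:-→d2:-→d3:-→d4:H1→d5:-→d6:-→d7:-→d8:-→d9:-→d10:-→d11:-→d12:-→d13:-→d14:-→d15:-→d16:-→d17:-→d18:-→d19:-→d20:H7 -> H7

== LOOKUPS ==
["no-route","H2","H2","H4","H7"]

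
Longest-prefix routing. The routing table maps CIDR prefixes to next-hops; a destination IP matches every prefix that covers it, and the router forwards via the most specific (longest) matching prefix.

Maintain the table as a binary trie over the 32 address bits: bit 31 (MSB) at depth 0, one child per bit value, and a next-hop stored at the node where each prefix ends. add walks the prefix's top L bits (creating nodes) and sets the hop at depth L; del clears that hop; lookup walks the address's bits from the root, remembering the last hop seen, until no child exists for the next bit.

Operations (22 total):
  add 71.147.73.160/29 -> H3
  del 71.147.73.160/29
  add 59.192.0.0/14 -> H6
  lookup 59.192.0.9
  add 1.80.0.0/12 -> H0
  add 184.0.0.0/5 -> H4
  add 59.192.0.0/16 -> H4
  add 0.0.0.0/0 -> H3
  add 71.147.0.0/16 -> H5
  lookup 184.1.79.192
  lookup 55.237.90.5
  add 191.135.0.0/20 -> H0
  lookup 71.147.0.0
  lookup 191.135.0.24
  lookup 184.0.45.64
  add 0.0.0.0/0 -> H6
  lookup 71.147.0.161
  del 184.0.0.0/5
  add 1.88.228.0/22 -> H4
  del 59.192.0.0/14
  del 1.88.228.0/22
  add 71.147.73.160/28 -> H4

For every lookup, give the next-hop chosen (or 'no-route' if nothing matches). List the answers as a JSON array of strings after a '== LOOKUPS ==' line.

Trace:
  add 71.147.73.160/29 -> H3 at depth 29
  del 71.147.73.160/29 (clear depth 29)
  add 59.192.0.0/14 -> H6 at depth 14
  Q 59.192.0.9: descend 00111011110000 ; hops seen [H6] ; pick H6
  add 1.80.0.0/12 -> H0 at depth 12
  add 184.0.0.0/5 -> H4 at depth 5
  add 59.192.0.0/16 -> H4 at depth 16
  add 0.0.0.0/0 -> H3 at depth 0
  add 71.147.0.0/16 -> H5 at depth 16
  Q 184.1.79.192: descend 10111 ; hops seen [H3,H4] ; pick H4
  Q 55.237.90.5: descend 0011 ; hops seen [H3] ; pick H3
  add 191.135.0.0/20 -> H0 at depth 20
  Q 71.147.0.0: descend 01000111100100110 ; hops seen [H3,H5] ; pick H5
  Q 191.135.0.24: descend 10111111100001110000 ; hops seen [H3,H4,H0] ; pick H0
  Q 184.0.45.64: descend 10111 ; hops seen [H3,H4] ; pick H4
  add 0.0.0.0/0 -> H6 at depth 0
  Q 71.147.0.161: descend 01000111100100110 ; hops seen [H6,H5] ; pick H5
  del 184.0.0.0/5 (clear depth 5)
  add 1.88.228.0/22 -> H4 at depth 22
  del 59.192.0.0/14 (clear depth 14)
  del 1.88.228.0/22 (clear depth 22)
  add 71.147.73.160/28 -> H4 at depth 28

== LOOKUPS ==
["H6","H4","H3","H5","H0","H4","H5"]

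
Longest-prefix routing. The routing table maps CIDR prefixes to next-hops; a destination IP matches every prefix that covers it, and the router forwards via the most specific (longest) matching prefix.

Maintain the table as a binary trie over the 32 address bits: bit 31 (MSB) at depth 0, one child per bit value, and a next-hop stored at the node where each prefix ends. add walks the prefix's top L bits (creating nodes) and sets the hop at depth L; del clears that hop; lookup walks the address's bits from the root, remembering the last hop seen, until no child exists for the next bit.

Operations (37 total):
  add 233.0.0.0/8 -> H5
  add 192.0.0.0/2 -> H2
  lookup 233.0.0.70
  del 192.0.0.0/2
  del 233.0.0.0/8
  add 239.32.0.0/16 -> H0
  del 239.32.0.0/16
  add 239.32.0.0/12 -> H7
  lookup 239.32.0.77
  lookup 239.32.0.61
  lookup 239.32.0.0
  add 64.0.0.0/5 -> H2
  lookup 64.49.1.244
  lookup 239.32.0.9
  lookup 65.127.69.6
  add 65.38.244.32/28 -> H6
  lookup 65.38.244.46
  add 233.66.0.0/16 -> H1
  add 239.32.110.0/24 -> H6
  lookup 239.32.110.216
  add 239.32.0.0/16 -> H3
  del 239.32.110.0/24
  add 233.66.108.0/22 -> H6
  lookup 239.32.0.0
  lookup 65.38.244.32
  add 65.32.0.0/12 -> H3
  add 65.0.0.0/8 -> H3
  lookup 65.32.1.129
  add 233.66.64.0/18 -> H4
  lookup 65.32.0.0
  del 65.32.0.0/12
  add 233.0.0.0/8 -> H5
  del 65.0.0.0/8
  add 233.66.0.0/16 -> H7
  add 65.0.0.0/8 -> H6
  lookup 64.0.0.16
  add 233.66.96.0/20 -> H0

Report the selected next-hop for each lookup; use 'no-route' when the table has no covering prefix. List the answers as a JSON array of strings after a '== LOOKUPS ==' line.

Apply in order:
  + 233.0.0.0/8 (H5) depth=8
  + 192.0.0.0/2 (H2) depth=2
  lookup 233.0.0.70: bits 11101001 walk d0:-→d1:-→d2:H2→d3:-→d4:-→d5:-→d6:-→d7:-→d8:H5 -> H5
  - 192.0.0.0/2 clear@2
  - 233.0.0.0/8 clear@8
  + 239.32.0.0/16 (H0) depth=16
  - 239.32.0.0/16 clear@16
  + 239.32.0.0/12 (H7) depth=12
  lookup 239.32.0.77: bits 1110111100100000 walk d0:-→d1:-→d2:-→d3:-→d4:-→d5:-→d6:-→d7:-→d8:-→d9:-→d10:-→d11:-→d12:H7→d13:-→d14:-→d15:-→d16:- -> H7
  lookup 239.32.0.61: bits 1110111100100000 walk d0:-→d1:-→d2:-→d3:-→d4:-→d5:-→d6:-→d7:-→d8:-→d9:-→d10:-→d11:-→d12:H7→d13:-→d14:-→d15:-→d16:- -> H7
  lookup 239.32.0.0: bits 1110111100100000 walk d0:-→d1:-→d2:-→d3:-→d4:-→d5:-→d6:-→d7:-→d8:-→d9:-→d10:-→d11:-→d12:H7→d13:-→d14:-→d15:-→d16:- -> H7
  + 64.0.0.0/5 (H2) depth=5
  lookup 64.49.1.244: bits 01000 walk d0:-→d1:-→d2:-→d3:-→d4:-→d5:H2 -> H2
  lookup 239.32.0.9: bits 1110111100100000 walk d0:-→d1:-→d2:-→d3:-→d4:-→d5:-→d6:-→d7:-→d8:-→d9:-→d10:-→d11:-→d12:H7→d13:-→d14:-→d15:-→d16:- -> H7
  lookup 65.127.69.6: bits 01000 walk d0:-→d1:-→d2:-→d3:-→d4:-→d5:H2 -> H2
  + 65.38.244.32/28 (H6) depth=28
  lookup 65.38.244.46: bits 0100000100100110111101000010 walk d0:-→d1:-→d2:-→d3:-→d4:-→d5:H2→d6:-→d7:-→d8:-→d9:-→d10:-→d11:-→d12:-→d13:-→d14:-→d15:-→d16:-→d17:-→d18:-→d19:-→d20:-→d21:-→d22:-→d23:-→d24:-→d25:-→d26:-→d27:-→d28:H6 -> H6
  + 233.66.0.0/16 (H1) depth=16
  + 239.32.110.0/24 (H6) depth=24
  lookup 239.32.110.216: bits 111011110010000001101110 walk d0:-→d1:-→d2:-→d3:-→d4:-→d5:-→d6:-→d7:-→d8:-→d9:-→d10:-→d11:-→d12:H7→d13:-→d14:-→d15:-→d16:-→d17:-→d18:-→d19:-→d20:-→d21:-→d22:-→d23:-→d24:H6 -> H6
  + 239.32.0.0/16 (H3) depth=16
  - 239.32.110.0/24 clear@24
  + 233.66.108.0/22 (H6) depth=22
  lookup 239.32.0.0: bits 11101111001000000 walk d0:-→d1:-→d2:-→d3:-→d4:-→d5:-→d6:-→d7:-→d8:-→d9:-→d10:-→d11:-→d12:H7→d13:-→d14:-→d15:-→d16:H3→d17:- -> H3
  lookup 65.38.244.32: bits 0100000100100110111101000010 walk d0:-→d1:-→d2:-→d3:-→d4:-→d5:H2→d6:-→d7:-→d8:-→d9:-→d10:-→d11:-→d12:-→d13:-→d14:-→d15:-→d16:-→d17:-→d18:-→d19:-→d20:-→d21:-→d22:-→d23:-→d24:-→d25:-→d26:-→d27:-→d28:H6 -> H6
  + 65.32.0.0/12 (H3) depth=12
  + 65.0.0.0/8 (H3) depth=8
  lookup 65.32.1.129: bits 0100000100100 walk d0:-→d1:-→d2:-→d3:-→d4:-→d5:H2→d6:-→d7:-→d8:H3→d9:-→d10:-→d11:-→d12:H3→d13:- -> H3
  + 233.66.64.0/18 (H4) depth=18
  lookup 65.32.0.0: bits 0100000100100 walk d0:-→d1:-→d2:-→d3:-→d4:-→d5:H2→d6:-→d7:-→d8:H3→d9:-→d10:-→d11:-→d12:H3→d13:- -> H3
  - 65.32.0.0/12 clear@12
  + 233.0.0.0/8 (H5) depth=8
  - 65.0.0.0/8 clear@8
  + 233.66.0.0/16 (H7) depth=16
  + 65.0.0.0/8 (H6) depth=8
  lookup 64.0.0.16: bits 0100000 walk d0:-→d1:-→d2:-→d3:-→d4:-→d5:H2→d6:-→d7:- -> H2
  + 233.66.96.0/20 (H0) depth=20

== LOOKUPS ==
["H5","H7","H7","H7","H2","H7","H2","H6","H6","H3","H6","H3","H3","H2"]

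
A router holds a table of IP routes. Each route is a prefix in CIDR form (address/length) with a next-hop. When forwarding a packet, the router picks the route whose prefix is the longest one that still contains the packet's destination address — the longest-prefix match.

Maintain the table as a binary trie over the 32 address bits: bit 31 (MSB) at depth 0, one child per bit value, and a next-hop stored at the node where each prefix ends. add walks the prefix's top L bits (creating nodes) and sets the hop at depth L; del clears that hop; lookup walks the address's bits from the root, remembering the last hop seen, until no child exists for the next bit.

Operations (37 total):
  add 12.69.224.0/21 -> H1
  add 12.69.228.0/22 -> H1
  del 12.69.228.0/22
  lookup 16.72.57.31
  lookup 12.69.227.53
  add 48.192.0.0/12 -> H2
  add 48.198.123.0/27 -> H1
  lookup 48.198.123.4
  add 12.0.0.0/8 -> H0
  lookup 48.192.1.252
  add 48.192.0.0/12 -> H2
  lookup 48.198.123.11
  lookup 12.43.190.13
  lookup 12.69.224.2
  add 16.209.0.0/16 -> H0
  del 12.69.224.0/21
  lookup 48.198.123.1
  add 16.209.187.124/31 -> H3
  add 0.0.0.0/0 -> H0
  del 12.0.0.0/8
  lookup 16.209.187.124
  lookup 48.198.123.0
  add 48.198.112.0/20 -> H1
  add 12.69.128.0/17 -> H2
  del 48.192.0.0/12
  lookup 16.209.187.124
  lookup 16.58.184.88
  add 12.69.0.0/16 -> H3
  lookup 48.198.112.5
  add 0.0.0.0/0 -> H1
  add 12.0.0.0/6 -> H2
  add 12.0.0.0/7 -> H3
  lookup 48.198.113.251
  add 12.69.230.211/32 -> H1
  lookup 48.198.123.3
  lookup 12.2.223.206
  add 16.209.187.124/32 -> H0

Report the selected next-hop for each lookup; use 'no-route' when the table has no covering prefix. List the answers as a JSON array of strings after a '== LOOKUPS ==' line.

Trace:
  add 12.69.224.0/21 -> H1 at depth 21
  add 12.69.228.0/22 -> H1 at depth 22
  del 12.69.228.0/22 (clear depth 22)
  ? 16.72.57.31  path d0:-→d1:-→d2:-→d3:-  best=no-route
  ? 12.69.227.53  path d0:-→d1:-→d2:-→d3:-→d4:-→d5:-→d6:-→d7:-→d8:-→d9:-→d10:-→d11:-→d12:-→d13:-→d14:-→d15:-→d16:-→d17:-→d18:-→d19:-→d20:-→d21:H1  best=H1
  add 48.192.0.0/12 -> H2 at depth 12
  add 48.198.123.0/27 -> H1 at depth 27
  ? 48.198.123.4  path d0:-→d1:-→d2:-→d3:-→d4:-→d5:-→d6:-→d7:-→d8:-→d9:-→d10:-→d11:-→d12:H2→d13:-→d14:-→d15:-→d16:-→d17:-→d18:-→d19:-→d20:-→d21:-→d22:-→d23:-→d24:-→d25:-→d26:-→d27:H1  best=H1
  add 12.0.0.0/8 -> H0 at depth 8
  ? 48.192.1.252  path d0:-→d1:-→d2:-→d3:-→d4:-→d5:-→d6:-→d7:-→d8:-→d9:-→d10:-→d11:-→d12:H2→d13:-  best=H2
  add 48.192.0.0/12 -> H2 at depth 12
  ? 48.198.123.11  path d0:-→d1:-→d2:-→d3:-→d4:-→d5:-→d6:-→d7:-→d8:-→d9:-→d10:-→d11:-→d12:H2→d13:-→d14:-→d15:-→d16:-→d17:-→d18:-→d19:-→d20:-→d21:-→d22:-→d23:-→d24:-→d25:-→d26:-→d27:H1  best=H1
  ? 12.43.190.13  path d0:-→d1:-→d2:-→d3:-→d4:-→d5:-→d6:-→d7:-→d8:H0→d9:-  best=H0
  ? 12.69.224.2  path d0:-→d1:-→d2:-→d3:-→d4:-→d5:-→d6:-→d7:-→d8:H0→d9:-→d10:-→d11:-→d12:-→d13:-→d14:-→d15:-→d16:-→d17:-→d18:-→d19:-→d20:-→d21:H1  best=H1
  add 16.209.0.0/16 -> H0 at depth 16
  del 12.69.224.0/21 (clear depth 21)
  ? 48.198.123.1  path d0:-→d1:-→d2:-→d3:-→d4:-→d5:-→d6:-→d7:-→d8:-→d9:-→d10:-→d11:-→d12:H2→d13:-→d14:-→d15:-→d16:-→d17:-→d18:-→d19:-→d20:-→d21:-→d22:-→d23:-→d24:-→d25:-→d26:-→d27:H1  best=H1
  add 16.209.187.124/31 -> H3 at depth 31
  add 0.0.0.0/0 -> H0 at depth 0
  del 12.0.0.0/8 (clear depth 8)
  ? 16.209.187.124  path d0:H0→d1:-→d2:-→d3:-→d4:-→d5:-→d6:-→d7:-→d8:-→d9:-→d10:-→d11:-→d12:-→d13:-→d14:-→d15:-→d16:H0→d17:-→d18:-→d19:-→d20:-→d21:-→d22:-→d23:-→d24:-→d25:-→d26:-→d27:-→d28:-→d29:-→d30:-→d31:H3  best=H3
  ? 48.198.123.0  path d0:H0→d1:-→d2:-→d3:-→d4:-→d5:-→d6:-→d7:-→d8:-→d9:-→d10:-→d11:-→d12:H2→d13:-→d14:-→d15:-→d16:-→d17:-→d18:-→d19:-→d20:-→d21:-→d22:-→d23:-→d24:-→d25:-→d26:-→d27:H1  best=H1
  add 48.198.112.0/20 -> H1 at depth 20
  add 12.69.128.0/17 -> H2 at depth 17
  del 48.192.0.0/12 (clear depth 12)
  ? 16.209.187.124  path d0:H0→d1:-→d2:-→d3:-→d4:-→d5:-→d6:-→d7:-→d8:-→d9:-→d10:-→d11:-→d12:-→d13:-→d14:-→d15:-→d16:H0→d17:-→d18:-→d19:-→d20:-→d21:-→d22:-→d23:-→d24:-→d25:-→d26:-→d27:-→d28:-→d29:-→d30:-→d31:H3  best=H3
  ? 16.58.184.88  path d0:H0→d1:-→d2:-→d3:-→d4:-→d5:-→d6:-→d7:-→d8:-  best=H0
  add 12.69.0.0/16 -> H3 at depth 16
  ? 48.198.112.5  path d0:H0→d1:-→d2:-→d3:-→d4:-→d5:-→d6:-→d7:-→d8:-→d9:-→d10:-→d11:-→d12:-→d13:-→d14:-→d15:-→d16:-→d17:-→d18:-→d19:-→d20:H1  best=H1
  add 0.0.0.0/0 -> H1 at depth 0
  add 12.0.0.0/6 -> H2 at depth 6
  add 12.0.0.0/7 -> H3 at depth 7
  ? 48.198.113.251  path d0:H1→d1:-→d2:-→d3:-→d4:-→d5:-→d6:-→d7:-→d8:-→d9:-→d10:-→d11:-→d12:-→d13:-→d14:-→d15:-→d16:-→d17:-→d18:-→d19:-→d20:H1  best=H1
  add 12.69.230.211/32 -> H1 at depth 32
  ? 48.198.123.3  path d0:H1→d1:-→d2:-→d3:-→d4:-→d5:-→d6:-→d7:-→d8:-→d9:-→d10:-→d11:-→d12:-→d13:-→d14:-→d15:-→d16:-→d17:-→d18:-→d19:-→d20:H1→d21:-→d22:-→d23:-→d24:-→d25:-→d26:-→d27:H1  best=H1
  ? 12.2.223.206  path d0:H1→d1:-→d2:-→d3:-→d4:-→d5:-→d6:H2→d7:H3→d8:-→d9:-  best=H3
  add 16.209.187.124/32 -> H0 at depth 32

== LOOKUPS ==
["no-route","H1","H1","H2","H1","H0","H1","H1","H3","H1","H3","H0","H1","H1","H1","H3"]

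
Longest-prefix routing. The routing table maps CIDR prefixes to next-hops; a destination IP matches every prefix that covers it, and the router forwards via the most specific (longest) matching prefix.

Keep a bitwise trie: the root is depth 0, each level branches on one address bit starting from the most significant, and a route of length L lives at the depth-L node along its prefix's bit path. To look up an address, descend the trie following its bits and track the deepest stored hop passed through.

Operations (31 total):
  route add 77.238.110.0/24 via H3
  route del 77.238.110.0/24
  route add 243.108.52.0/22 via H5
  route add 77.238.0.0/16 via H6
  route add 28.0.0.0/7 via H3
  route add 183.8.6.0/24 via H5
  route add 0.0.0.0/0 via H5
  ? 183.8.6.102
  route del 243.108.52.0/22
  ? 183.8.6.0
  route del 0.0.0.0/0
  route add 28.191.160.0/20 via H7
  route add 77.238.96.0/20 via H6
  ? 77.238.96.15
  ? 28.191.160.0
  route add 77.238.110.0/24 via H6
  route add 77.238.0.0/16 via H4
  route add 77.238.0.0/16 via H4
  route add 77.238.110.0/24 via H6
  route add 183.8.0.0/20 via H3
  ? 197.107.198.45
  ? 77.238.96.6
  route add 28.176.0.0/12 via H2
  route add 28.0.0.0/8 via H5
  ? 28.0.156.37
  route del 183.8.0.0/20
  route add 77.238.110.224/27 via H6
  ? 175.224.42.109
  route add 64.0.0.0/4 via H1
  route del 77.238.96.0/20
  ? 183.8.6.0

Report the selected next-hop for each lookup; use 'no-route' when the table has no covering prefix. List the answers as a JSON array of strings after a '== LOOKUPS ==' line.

Trace:
  + 77.238.110.0/24 (H3) depth=24
  - 77.238.110.0/24 clear@24
  + 243.108.52.0/22 (H5) depth=22
  + 77.238.0.0/16 (H6) depth=16
  + 28.0.0.0/7 (H3) depth=7
  + 183.8.6.0/24 (H5) depth=24
  + 0.0.0.0/0 (H5) depth=0
  lookup 183.8.6.102: bits 101101110000100000000110 walk d0:H5→d1:-→d2:-→d3:-→d4:-→d5:-→d6:-→d7:-→d8:-→d9:-→d10:-→d11:-→d12:-→d13:-→d14:-→d15:-→d16:-→d17:-→d18:-→d19:-→d20:-→d21:-→d22:-→d23:-→d24:H5 -> H5
  - 243.108.52.0/22 clear@22
  lookup 183.8.6.0: bits 101101110000100000000110 walk d0:H5→d1:-→d2:-→d3:-→d4:-→d5:-→d6:-→d7:-→d8:-→d9:-→d10:-→d11:-→d12:-→d13:-→d14:-→d15:-→d16:-→d17:-→d18:-→d19:-→d20:-→d21:-→d22:-→d23:-→d24:H5 -> H5
  - 0.0.0.0/0 clear@0
  + 28.191.160.0/20 (H7) depth=20
  + 77.238.96.0/20 (H6) depth=20
  lookup 77.238.96.15: bits 01001101111011100110 walk d0:-→d1:-→d2:-→d3:-→d4:-→d5:-→d6:-→d7:-→d8:-→d9:-→d10:-→d11:-→d12:-→d13:-→d14:-→d15:-→d16:H6→d17:-→d18:-→d19:-→d20:H6 -> H6
  lookup 28.191.160.0: bits 00011100101111111010 walk d0:-→d1:-→d2:-→d3:-→d4:-→d5:-→d6:-→d7:H3→d8:-→d9:-→d10:-→d11:-→d12:-→d13:-→d14:-→d15:-→d16:-→d17:-→d18:-→d19:-→d20:H7 -> H7
  + 77.238.110.0/24 (H6) depth=24
  + 77.238.0.0/16 (H4) depth=16
  + 77.238.0.0/16 (H4) depth=16
  + 77.238.110.0/24 (H6) depth=24
  + 183.8.0.0/20 (H3) depth=20
  lookup 197.107.198.45: bits 11 walk d0:-→d1:-→d2:- -> no-route
  lookup 77.238.96.6: bits 01001101111011100110 walk d0:-→d1:-→d2:-→d3:-→d4:-→d5:-→d6:-→d7:-→d8:-→d9:-→d10:-→d11:-→d12:-→d13:-→d14:-→d15:-→d16:H4→d17:-→d18:-→d19:-→d20:H6 -> H6
  + 28.176.0.0/12 (H2) depth=12
  + 28.0.0.0/8 (H5) depth=8
  lookup 28.0.156.37: bits 00011100 walk d0:-→d1:-→d2:-→d3:-→d4:-→d5:-→d6:-→d7:H3→d8:H5 -> H5
  - 183.8.0.0/20 clear@20
  + 77.238.110.224/27 (H6) depth=27
  lookup 175.224.42.109: bits 101 walk d0:-→d1:-→d2:-→d3:- -> no-route
  + 64.0.0.0/4 (H1) depth=4
  - 77.238.96.0/20 clear@20
  lookup 183.8.6.0: bits 101101110000100000000110 walk d0:-→d1:-→d2:-→d3:-→d4:-→d5:-→d6:-→d7:-→d8:-→d9:-→d10:-→d11:-→d12:-→d13:-→d14:-→d15:-→d16:-→d17:-→d18:-→d19:-→d20:-→d21:-→d22:-→d23:-→d24:H5 -> H5

== LOOKUPS ==
["H5","H5","H6","H7","no-route","H6","H5","no-route","H5"]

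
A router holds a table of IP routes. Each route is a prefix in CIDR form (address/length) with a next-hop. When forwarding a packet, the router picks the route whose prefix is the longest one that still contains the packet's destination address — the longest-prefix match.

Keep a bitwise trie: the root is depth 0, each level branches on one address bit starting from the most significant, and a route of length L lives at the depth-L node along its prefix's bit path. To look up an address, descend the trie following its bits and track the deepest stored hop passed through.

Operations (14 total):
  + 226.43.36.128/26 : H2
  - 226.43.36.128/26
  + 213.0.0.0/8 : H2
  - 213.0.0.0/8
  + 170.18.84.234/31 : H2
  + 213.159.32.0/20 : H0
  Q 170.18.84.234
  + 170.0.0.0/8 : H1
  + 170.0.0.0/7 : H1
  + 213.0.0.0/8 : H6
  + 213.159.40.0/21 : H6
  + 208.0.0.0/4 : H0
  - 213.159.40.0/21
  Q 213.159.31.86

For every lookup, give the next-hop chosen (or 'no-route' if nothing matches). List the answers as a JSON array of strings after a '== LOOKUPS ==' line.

Process each operation:
  + 226.43.36.128/26 (H2) depth=26
  - 226.43.36.128/26 clear@26
  + 213.0.0.0/8 (H2) depth=8
  - 213.0.0.0/8 clear@8
  + 170.18.84.234/31 (H2) depth=31
  + 213.159.32.0/20 (H0) depth=20
  lookup 170.18.84.234: bits 1010101000010010010101001110101 walk d0:-→d1:-→d2:-→d3:-→d4:-→d5:-→d6:-→d7:-→d8:-→d9:-→d10:-→d11:-→d12:-→d13:-→d14:-→d15:-→d16:-→d17:-→d18:-→d19:-→d20:-→d21:-→d22:-→d23:-→d24:-→d25:-→d26:-→d27:-→d28:-→d29:-→d30:-→d31:H2 -> H2
  + 170.0.0.0/8 (H1) depth=8
  + 170.0.0.0/7 (H1) depth=7
  + 213.0.0.0/8 (H6) depth=8
  + 213.159.40.0/21 (H6) depth=21
  + 208.0.0.0/4 (H0) depth=4
  - 213.159.40.0/21 clear@21
  lookup 213.159.31.86: bits 110101011001111100 walk d0:-→d1:-→d2:-→d3:-→d4:H0→d5:-→d6:-→d7:-→d8:H6→d9:-→d10:-→d11:-→d12:-→d13:-→d14:-→d15:-→d16:-→d17:-→d18:- -> H6

== LOOKUPS ==
["H2","H6"]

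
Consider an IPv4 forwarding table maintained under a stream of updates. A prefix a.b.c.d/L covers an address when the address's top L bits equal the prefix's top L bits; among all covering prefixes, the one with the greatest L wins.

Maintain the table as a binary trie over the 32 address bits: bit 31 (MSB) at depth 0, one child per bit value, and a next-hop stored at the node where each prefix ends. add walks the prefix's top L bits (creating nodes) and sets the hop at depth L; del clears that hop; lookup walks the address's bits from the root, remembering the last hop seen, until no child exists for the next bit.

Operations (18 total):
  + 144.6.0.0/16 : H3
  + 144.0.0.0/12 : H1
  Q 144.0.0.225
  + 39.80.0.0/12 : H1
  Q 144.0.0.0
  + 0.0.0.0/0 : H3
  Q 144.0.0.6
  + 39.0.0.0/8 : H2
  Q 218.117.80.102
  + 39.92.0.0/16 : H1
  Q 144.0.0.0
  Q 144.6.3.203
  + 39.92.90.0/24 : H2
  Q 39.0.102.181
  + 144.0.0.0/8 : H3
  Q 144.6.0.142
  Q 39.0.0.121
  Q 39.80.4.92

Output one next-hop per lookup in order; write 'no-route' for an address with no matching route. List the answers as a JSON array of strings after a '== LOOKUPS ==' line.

Process each operation:
  add 144.6.0.0/16 -> H3 at depth 16
  add 144.0.0.0/12 -> H1 at depth 12
  lookup 144.0.0.225: bits 1001000000000 walk d0:-→d1:-→d2:-→d3:-→d4:-→d5:-→d6:-→d7:-→d8:-→d9:-→d10:-→d11:-→d12:H1→d13:- -> H1
  add 39.80.0.0/12 -> H1 at depth 12
  lookup 144.0.0.0: bits 1001000000000 walk d0:-→d1:-→d2:-→d3:-→d4:-→d5:-→d6:-→d7:-→d8:-→d9:-→d10:-→d11:-→d12:H1→d13:- -> H1
  add 0.0.0.0/0 -> H3 at depth 0
  lookup 144.0.0.6: bits 1001000000000 walk d0:H3→d1:-→d2:-→d3:-→d4:-→d5:-→d6:-→d7:-→d8:-→d9:-→d10:-→d11:-→d12:H1→d13:- -> H1
  add 39.0.0.0/8 -> H2 at depth 8
  lookup 218.117.80.102: bits 1 walk d0:H3→d1:- -> H3
  add 39.92.0.0/16 -> H1 at depth 16
  lookup 144.0.0.0: bits 1001000000000 walk d0:H3→d1:-→d2:-→d3:-→d4:-→d5:-→d6:-→d7:-→d8:-→d9:-→d10:-→d11:-→d12:H1→d13:- -> H1
  lookup 144.6.3.203: bits 1001000000000110 walk d0:H3→d1:-→d2:-→d3:-→d4:-→d5:-→d6:-→d7:-→d8:-→d9:-→d10:-→d11:-→d12:H1→d13:-→d14:-→d15:-→d16:H3 -> H3
  add 39.92.90.0/24 -> H2 at depth 24
  lookup 39.0.102.181: bits 001001110 walk d0:H3→d1:-→d2:-→d3:-→d4:-→d5:-→d6:-→d7:-→d8:H2→d9:- -> H2
  add 144.0.0.0/8 -> H3 at depth 8
  lookup 144.6.0.142: bits 1001000000000110 walk d0:H3→d1:-→d2:-→d3:-→d4:-→d5:-→d6:-→d7:-→d8:H3→d9:-→d10:-→d11:-→d12:H1→d13:-→d14:-→d15:-→d16:H3 -> H3
  lookup 39.0.0.121: bits 001001110 walk d0:H3→d1:-→d2:-→d3:-→d4:-→d5:-→d6:-→d7:-→d8:H2→d9:- -> H2
  lookup 39.80.4.92: bits 001001110101 walk d0:H3→d1:-→d2:-→d3:-→d4:-→d5:-→d6:-→d7:-→d8:H2→d9:-→d10:-→d11:-→d12:H1 -> H1

== LOOKUPS ==
["H1","H1","H1","H3","H1","H3","H2","H3","H2","H1"]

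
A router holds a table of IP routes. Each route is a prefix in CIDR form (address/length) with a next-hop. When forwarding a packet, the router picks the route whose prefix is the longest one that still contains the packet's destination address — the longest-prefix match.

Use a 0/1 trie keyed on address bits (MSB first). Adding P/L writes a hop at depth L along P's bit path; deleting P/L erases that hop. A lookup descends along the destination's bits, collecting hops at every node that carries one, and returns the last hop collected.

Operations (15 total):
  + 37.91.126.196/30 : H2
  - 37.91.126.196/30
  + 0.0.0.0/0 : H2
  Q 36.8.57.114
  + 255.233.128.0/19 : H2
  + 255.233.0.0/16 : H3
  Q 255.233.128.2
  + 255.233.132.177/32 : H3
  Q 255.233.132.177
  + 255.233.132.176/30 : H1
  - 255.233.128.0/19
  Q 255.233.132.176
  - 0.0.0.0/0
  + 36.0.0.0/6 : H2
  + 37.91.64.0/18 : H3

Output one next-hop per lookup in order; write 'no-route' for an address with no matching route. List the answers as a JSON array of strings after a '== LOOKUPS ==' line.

Apply in order:
  add 37.91.126.196/30 -> H2 at depth 30
  - 37.91.126.196/30 clear@30
  add 0.0.0.0/0 -> H2 at depth 0
  ? 36.8.57.114  path d0:H2→d1:-→d2:-→d3:-→d4:-→d5:-→d6:-→d7:-  best=H2
  add 255.233.128.0/19 -> H2 at depth 19
  add 255.233.0.0/16 -> H3 at depth 16
  ? 255.233.128.2  path d0:H2→d1:-→d2:-→d3:-→d4:-→d5:-→d6:-→d7:-→d8:-→d9:-→d10:-→d11:-→d12:-→d13:-→d14:-→d15:-→d16:H3→d17:-→d18:-→d19:H2  best=H2
  add 255.233.132.177/32 -> H3 at depth 32
  ? 255.233.132.177  path d0:H2→d1:-→d2:-→d3:-→d4:-→d5:-→d6:-→d7:-→d8:-→d9:-→d10:-→d11:-→d12:-→d13:-→d14:-→d15:-→d16:H3→d17:-→d18:-→d19:H2→d20:-→d21:-→d22:-→d23:-→d24:-→d25:-→d26:-→d27:-→d28:-→d29:-→d30:-→d31:-→d32:H3  best=H3
  add 255.233.132.176/30 -> H1 at depth 30
  - 255.233.128.0/19 clear@19
  ? 255.233.132.176  path d0:H2→d1:-→d2:-→d3:-→d4:-→d5:-→d6:-→d7:-→d8:-→d9:-→d10:-→d11:-→d12:-→d13:-→d14:-→d15:-→d16:H3→d17:-→d18:-→d19:-→d20:-→d21:-→d22:-→d23:-→d24:-→d25:-→d26:-→d27:-→d28:-→d29:-→d30:H1→d31:-  best=H1
  - 0.0.0.0/0 clear@0
  add 36.0.0.0/6 -> H2 at depth 6
  add 37.91.64.0/18 -> H3 at depth 18

== LOOKUPS ==
["H2","H2","H3","H1"]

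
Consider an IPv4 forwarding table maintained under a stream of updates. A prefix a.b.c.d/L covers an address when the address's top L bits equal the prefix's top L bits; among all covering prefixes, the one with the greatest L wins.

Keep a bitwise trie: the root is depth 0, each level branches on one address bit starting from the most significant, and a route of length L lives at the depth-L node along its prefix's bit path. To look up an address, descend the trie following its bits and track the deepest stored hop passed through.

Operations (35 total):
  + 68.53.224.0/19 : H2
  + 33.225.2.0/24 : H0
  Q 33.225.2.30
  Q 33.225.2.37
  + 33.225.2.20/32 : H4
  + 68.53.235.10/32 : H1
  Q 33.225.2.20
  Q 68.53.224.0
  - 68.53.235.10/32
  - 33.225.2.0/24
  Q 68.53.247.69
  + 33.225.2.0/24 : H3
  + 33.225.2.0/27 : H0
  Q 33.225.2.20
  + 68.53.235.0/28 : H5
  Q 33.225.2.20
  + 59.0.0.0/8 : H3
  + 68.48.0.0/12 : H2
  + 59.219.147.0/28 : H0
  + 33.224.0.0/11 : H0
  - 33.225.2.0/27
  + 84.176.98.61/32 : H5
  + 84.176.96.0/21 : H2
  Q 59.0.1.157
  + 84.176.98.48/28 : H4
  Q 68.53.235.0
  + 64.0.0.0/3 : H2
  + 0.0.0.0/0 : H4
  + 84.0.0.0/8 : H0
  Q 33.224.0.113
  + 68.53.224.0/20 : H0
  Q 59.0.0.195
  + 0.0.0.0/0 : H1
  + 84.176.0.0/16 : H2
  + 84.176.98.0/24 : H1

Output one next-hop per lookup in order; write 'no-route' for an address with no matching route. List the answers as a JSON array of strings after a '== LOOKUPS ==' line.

Apply in order:
  + 68.53.224.0/19 (H2) depth=19
  + 33.225.2.0/24 (H0) depth=24
  lookup 33.225.2.30: bits 001000011110000100000010 walk d0:-→d1:-→d2:-→d3:-→d4:-→d5:-→d6:-→d7:-→d8:-→d9:-→d10:-→d11:-→d12:-→d13:-→d14:-→d15:-→d16:-→d17:-→d18:-→d19:-→d20:-→d21:-→d22:-→d23:-→d24:H0 -> H0
  lookup 33.225.2.37: bits 001000011110000100000010 walk d0:-→d1:-→d2:-→d3:-→d4:-→d5:-→d6:-→d7:-→d8:-→d9:-→d10:-→d11:-→d12:-→d13:-→d14:-→d15:-→d16:-→d17:-→d18:-→d19:-→d20:-→d21:-→d22:-→d23:-→d24:H0 -> H0
  + 33.225.2.20/32 (H4) depth=32
  + 68.53.235.10/32 (H1) depth=32
  lookup 33.225.2.20: bits 00100001111000010000001000010100 walk d0:-→d1:-→d2:-→d3:-→d4:-→d5:-→d6:-→d7:-→d8:-→d9:-→d10:-→d11:-→d12:-→d13:-→d14:-→d15:-→d16:-→d17:-→d18:-→d19:-→d20:-→d21:-→d22:-→d23:-→d24:H0→d25:-→d26:-→d27:-→d28:-→d29:-→d30:-→d31:-→d32:H4 -> H4
  lookup 68.53.224.0: bits 01000100001101011110 walk d0:-→d1:-→d2:-→d3:-→d4:-→d5:-→d6:-→d7:-→d8:-→d9:-→d10:-→d11:-→d12:-→d13:-→d14:-→d15:-→d16:-→d17:-→d18:-→d19:H2→d20:- -> H2
  del 68.53.235.10/32 (clear depth 32)
  del 33.225.2.0/24 (clear depth 24)
  lookup 68.53.247.69: bits 0100010000110101111 walk d0:-→d1:-→d2:-→d3:-→d4:-→d5:-→d6:-→d7:-→d8:-→d9:-→d10:-→d11:-→d12:-→d13:-→d14:-→d15:-→d16:-→d17:-→d18:-→d19:H2 -> H2
  + 33.225.2.0/24 (H3) depth=24
  + 33.225.2.0/27 (H0) depth=27
  lookup 33.225.2.20: bits 00100001111000010000001000010100 walk d0:-→d1:-→d2:-→d3:-→d4:-→d5:-→d6:-→d7:-→d8:-→d9:-→d10:-→d11:-→d12:-→d13:-→d14:-→d15:-→d16:-→d17:-→d18:-→d19:-→d20:-→d21:-→d22:-→d23:-→d24:H3→d25:-→d26:-→d27:H0→d28:-→d29:-→d30:-→d31:-→d32:H4 -> H4
  + 68.53.235.0/28 (H5) depth=28
  lookup 33.225.2.20: bits 00100001111000010000001000010100 walk d0:-→d1:-→d2:-→d3:-→d4:-→d5:-→d6:-→d7:-→d8:-→d9:-→d10:-→d11:-→d12:-→d13:-→d14:-→d15:-→d16:-→d17:-→d18:-→d19:-→d20:-→d21:-→d22:-→d23:-→d24:H3→d25:-→d26:-→d27:H0→d28:-→d29:-→d30:-→d31:-→d32:H4 -> H4
  + 59.0.0.0/8 (H3) depth=8
  + 68.48.0.0/12 (H2) depth=12
  + 59.219.147.0/28 (H0) depth=28
  + 33.224.0.0/11 (H0) depth=11
  del 33.225.2.0/27 (clear depth 27)
  + 84.176.98.61/32 (H5) depth=32
  + 84.176.96.0/21 (H2) depth=21
  lookup 59.0.1.157: bits 00111011 walk d0:-→d1:-→d2:-→d3:-→d4:-→d5:-→d6:-→d7:-→d8:H3 -> H3
  + 84.176.98.48/28 (H4) depth=28
  lookup 68.53.235.0: bits 0100010000110101111010110000 walk d0:-→d1:-→d2:-→d3:-→d4:-→d5:-→d6:-→d7:-→d8:-→d9:-→d10:-→d11:-→d12:H2→d13:-→d14:-→d15:-→d16:-→d17:-→d18:-→d19:H2→d20:-→d21:-→d22:-→d23:-→d24:-→d25:-→d26:-→d27:-→d28:H5 -> H5
  + 64.0.0.0/3 (H2) depth=3
  + 0.0.0.0/0 (H4) depth=0
  + 84.0.0.0/8 (H0) depth=8
  lookup 33.224.0.113: bits 001000011110000 walk d0:H4→d1:-→d2:-→d3:-→d4:-→d5:-→d6:-→d7:-→d8:-→d9:-→d10:-→d11:H0→d12:-→d13:-→d14:-→d15:- -> H0
  + 68.53.224.0/20 (H0) depth=20
  lookup 59.0.0.195: bits 00111011 walk d0:H4→d1:-→d2:-→d3:-→d4:-→d5:-→d6:-→d7:-→d8:H3 -> H3
  + 0.0.0.0/0 (H1) depth=0
  + 84.176.0.0/16 (H2) depth=16
  + 84.176.98.0/24 (H1) depth=24

== LOOKUPS ==
["H0","H0","H4","H2","H2","H4","H4","H3","H5","H0","H3"]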